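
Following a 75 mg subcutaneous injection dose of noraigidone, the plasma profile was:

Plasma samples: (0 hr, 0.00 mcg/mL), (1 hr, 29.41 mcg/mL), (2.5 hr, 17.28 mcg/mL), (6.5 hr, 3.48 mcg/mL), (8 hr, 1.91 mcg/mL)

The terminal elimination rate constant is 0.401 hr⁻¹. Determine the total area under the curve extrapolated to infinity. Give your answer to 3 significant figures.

Trapezoidal AUC_0→8:
  [0→1]: (0.00+29.41)/2 × 1 = 14.705
  [1→2.5]: (29.41+17.28)/2 × 1.5 = 35.0175
  [2.5→6.5]: (17.28+3.48)/2 × 4 = 41.52
  [6.5→8]: (3.48+1.91)/2 × 1.5 = 4.0425
  Sum = 95.285 mcg/mL·hr
Extrapolated tail: C_last / k_e = 1.91 / 0.401 = 4.763
AUC_0→∞ = 95.285 + 4.763 = 100.048 mcg/mL·hr

AUC = 100 mcg/mL·hr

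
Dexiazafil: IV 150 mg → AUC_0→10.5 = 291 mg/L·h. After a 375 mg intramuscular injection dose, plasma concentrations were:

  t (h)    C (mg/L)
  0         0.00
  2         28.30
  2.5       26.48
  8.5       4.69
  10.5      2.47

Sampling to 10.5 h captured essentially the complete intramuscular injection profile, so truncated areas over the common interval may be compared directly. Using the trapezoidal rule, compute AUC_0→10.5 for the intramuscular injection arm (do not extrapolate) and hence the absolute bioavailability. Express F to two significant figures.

F = 0.20

Trapezoidal AUC_0→10.5 (intramuscular injection):
  [0→2]: (0.00+28.30)/2 × 2 = 28.3
  [2→2.5]: (28.30+26.48)/2 × 0.5 = 13.695
  [2.5→8.5]: (26.48+4.69)/2 × 6 = 93.51
  [8.5→10.5]: (4.69+2.47)/2 × 2 = 7.16
  Sum = 142.665 mg/L·h
F = (AUC_ev/D_ev)/(AUC_iv/D_iv) = (142.665/375)/(291/150) = 0.38044/1.94 = 0.1961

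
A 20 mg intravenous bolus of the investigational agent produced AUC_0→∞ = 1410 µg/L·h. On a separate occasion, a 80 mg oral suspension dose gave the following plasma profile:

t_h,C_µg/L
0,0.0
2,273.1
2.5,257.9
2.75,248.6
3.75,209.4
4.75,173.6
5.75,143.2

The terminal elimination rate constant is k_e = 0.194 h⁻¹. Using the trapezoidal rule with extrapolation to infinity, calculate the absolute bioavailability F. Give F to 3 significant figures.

Trapezoidal AUC_0→5.75 (oral suspension):
  [0→2]: (0.0+273.1)/2 × 2 = 273.1
  [2→2.5]: (273.1+257.9)/2 × 0.5 = 132.75
  [2.5→2.75]: (257.9+248.6)/2 × 0.25 = 63.3125
  [2.75→3.75]: (248.6+209.4)/2 × 1 = 229.0
  [3.75→4.75]: (209.4+173.6)/2 × 1 = 191.5
  [4.75→5.75]: (173.6+143.2)/2 × 1 = 158.4
  Sum = 1048.0625 µg/L·h
Tail: C_last/k_e = 143.2/0.194 = 738.144
AUC_0→∞ (oral suspension) = 1048.0625 + 738.144 = 1786.2065 µg/L·h
F = (AUC_ev/D_ev)/(AUC_iv/D_iv) = (1786.2065/80)/(1410/20) = 22.3276/70.5 = 0.3167

F = 0.317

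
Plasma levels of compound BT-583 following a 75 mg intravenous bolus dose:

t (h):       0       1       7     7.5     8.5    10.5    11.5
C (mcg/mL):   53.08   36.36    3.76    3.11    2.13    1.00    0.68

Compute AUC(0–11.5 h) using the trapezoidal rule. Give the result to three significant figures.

Trapezoidal AUC_0→11.5:
  [0→1]: (53.08+36.36)/2 × 1 = 44.72
  [1→7]: (36.36+3.76)/2 × 6 = 120.36
  [7→7.5]: (3.76+3.11)/2 × 0.5 = 1.7175
  [7.5→8.5]: (3.11+2.13)/2 × 1 = 2.62
  [8.5→10.5]: (2.13+1.00)/2 × 2 = 3.13
  [10.5→11.5]: (1.00+0.68)/2 × 1 = 0.84
  Sum = 173.3875 mcg/mL·h

AUC = 173 mcg/mL·h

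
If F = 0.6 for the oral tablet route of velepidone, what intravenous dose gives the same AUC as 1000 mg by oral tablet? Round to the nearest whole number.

Systemic exposure from an extravascular dose = F × D_ev, so the equivalent IV dose is F × D_ev.
D_iv = F × D_ev = 0.6 × 1000 = 600 mg

D_iv = 600 mg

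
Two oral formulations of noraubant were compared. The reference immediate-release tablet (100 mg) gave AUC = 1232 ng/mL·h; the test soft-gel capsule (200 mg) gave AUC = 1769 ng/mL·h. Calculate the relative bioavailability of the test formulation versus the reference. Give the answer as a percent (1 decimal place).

F_rel = 71.8%

F_rel = (AUC_test/D_test) / (AUC_ref/D_ref)
      = (1769/200) / (1232/100)
      = 8.845 / 12.32 = 0.7179 = 71.79%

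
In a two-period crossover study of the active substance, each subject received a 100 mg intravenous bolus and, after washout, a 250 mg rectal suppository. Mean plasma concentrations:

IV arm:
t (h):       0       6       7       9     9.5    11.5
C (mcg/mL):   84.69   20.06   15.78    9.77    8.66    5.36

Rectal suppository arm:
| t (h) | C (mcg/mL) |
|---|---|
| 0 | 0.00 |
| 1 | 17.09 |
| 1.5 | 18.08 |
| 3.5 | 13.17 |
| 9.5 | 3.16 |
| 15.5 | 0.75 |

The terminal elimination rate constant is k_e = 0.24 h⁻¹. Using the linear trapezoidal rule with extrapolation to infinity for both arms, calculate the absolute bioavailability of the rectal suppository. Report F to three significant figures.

F = 0.113

Trapezoidal AUC_0→11.5 (IV):
  [0→6]: (84.69+20.06)/2 × 6 = 314.25
  [6→7]: (20.06+15.78)/2 × 1 = 17.92
  [7→9]: (15.78+9.77)/2 × 2 = 25.55
  [9→9.5]: (9.77+8.66)/2 × 0.5 = 4.6075
  [9.5→11.5]: (8.66+5.36)/2 × 2 = 14.02
  Sum = 376.3475 mcg/mL·h
IV tail: 5.36/0.24 = 22.333; AUC_iv,0→∞ = 376.3475 + 22.333 = 398.6805 mcg/mL·h
Trapezoidal AUC_0→15.5 (rectal suppository):
  [0→1]: (0.00+17.09)/2 × 1 = 8.545
  [1→1.5]: (17.09+18.08)/2 × 0.5 = 8.7925
  [1.5→3.5]: (18.08+13.17)/2 × 2 = 31.25
  [3.5→9.5]: (13.17+3.16)/2 × 6 = 48.99
  [9.5→15.5]: (3.16+0.75)/2 × 6 = 11.73
  Sum = 109.3075 mcg/mL·h
rectal suppository tail: 0.75/0.24 = 3.125; AUC_ev,0→∞ = 109.3075 + 3.125 = 112.4325 mcg/mL·h
F = (AUC_ev/D_ev)/(AUC_iv/D_iv) = (112.4325/250)/(398.6805/100) = 0.44973/3.986805 = 0.1128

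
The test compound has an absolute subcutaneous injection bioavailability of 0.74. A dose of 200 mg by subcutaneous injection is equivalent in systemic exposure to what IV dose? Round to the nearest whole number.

Systemic exposure from an extravascular dose = F × D_ev, so the equivalent IV dose is F × D_ev.
D_iv = F × D_ev = 0.74 × 200 = 148 mg

D_iv = 148 mg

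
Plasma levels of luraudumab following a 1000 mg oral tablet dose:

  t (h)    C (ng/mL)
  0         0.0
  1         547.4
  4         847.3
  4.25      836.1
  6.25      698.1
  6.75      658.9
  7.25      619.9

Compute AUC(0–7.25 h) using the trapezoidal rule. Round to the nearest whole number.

AUC = 4769 ng/mL·h

Trapezoidal AUC_0→7.25:
  [0→1]: (0.0+547.4)/2 × 1 = 273.7
  [1→4]: (547.4+847.3)/2 × 3 = 2092.05
  [4→4.25]: (847.3+836.1)/2 × 0.25 = 210.425
  [4.25→6.25]: (836.1+698.1)/2 × 2 = 1534.2
  [6.25→6.75]: (698.1+658.9)/2 × 0.5 = 339.25
  [6.75→7.25]: (658.9+619.9)/2 × 0.5 = 319.7
  Sum = 4769.325 ng/mL·h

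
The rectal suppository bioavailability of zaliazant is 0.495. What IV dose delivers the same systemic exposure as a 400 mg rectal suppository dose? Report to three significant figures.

Systemic exposure from an extravascular dose = F × D_ev, so the equivalent IV dose is F × D_ev.
D_iv = F × D_ev = 0.495 × 400 = 198 mg

D_iv = 198 mg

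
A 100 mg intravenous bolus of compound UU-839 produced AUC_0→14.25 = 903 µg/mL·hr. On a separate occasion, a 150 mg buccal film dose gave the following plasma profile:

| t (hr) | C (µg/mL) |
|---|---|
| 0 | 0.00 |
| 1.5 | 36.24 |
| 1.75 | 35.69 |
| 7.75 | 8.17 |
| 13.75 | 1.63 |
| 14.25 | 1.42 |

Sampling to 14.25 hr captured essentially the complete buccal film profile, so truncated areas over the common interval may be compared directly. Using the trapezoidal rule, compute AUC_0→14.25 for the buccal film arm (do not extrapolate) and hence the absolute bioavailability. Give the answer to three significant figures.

F = 0.146

Trapezoidal AUC_0→14.25 (buccal film):
  [0→1.5]: (0.00+36.24)/2 × 1.5 = 27.18
  [1.5→1.75]: (36.24+35.69)/2 × 0.25 = 8.99125
  [1.75→7.75]: (35.69+8.17)/2 × 6 = 131.58
  [7.75→13.75]: (8.17+1.63)/2 × 6 = 29.4
  [13.75→14.25]: (1.63+1.42)/2 × 0.5 = 0.7625
  Sum = 197.91375 µg/mL·hr
F = (AUC_ev/D_ev)/(AUC_iv/D_iv) = (197.91375/150)/(903/100) = 1.319425/9.03 = 0.1461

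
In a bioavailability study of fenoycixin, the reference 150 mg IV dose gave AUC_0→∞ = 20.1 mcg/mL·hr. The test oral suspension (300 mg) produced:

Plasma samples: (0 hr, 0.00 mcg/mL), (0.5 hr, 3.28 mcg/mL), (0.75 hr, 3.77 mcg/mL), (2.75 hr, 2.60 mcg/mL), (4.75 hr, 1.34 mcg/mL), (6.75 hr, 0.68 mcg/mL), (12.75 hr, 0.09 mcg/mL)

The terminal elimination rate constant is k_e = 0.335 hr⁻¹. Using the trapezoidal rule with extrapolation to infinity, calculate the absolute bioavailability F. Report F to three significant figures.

Trapezoidal AUC_0→12.75 (oral suspension):
  [0→0.5]: (0.00+3.28)/2 × 0.5 = 0.82
  [0.5→0.75]: (3.28+3.77)/2 × 0.25 = 0.88125
  [0.75→2.75]: (3.77+2.60)/2 × 2 = 6.37
  [2.75→4.75]: (2.60+1.34)/2 × 2 = 3.94
  [4.75→6.75]: (1.34+0.68)/2 × 2 = 2.02
  [6.75→12.75]: (0.68+0.09)/2 × 6 = 2.31
  Sum = 16.34125 mcg/mL·hr
Tail: C_last/k_e = 0.09/0.335 = 0.269
AUC_0→∞ (oral suspension) = 16.34125 + 0.269 = 16.61025 mcg/mL·hr
F = (AUC_ev/D_ev)/(AUC_iv/D_iv) = (16.61025/300)/(20.1/150) = 0.0553675/0.134 = 0.4132

F = 0.413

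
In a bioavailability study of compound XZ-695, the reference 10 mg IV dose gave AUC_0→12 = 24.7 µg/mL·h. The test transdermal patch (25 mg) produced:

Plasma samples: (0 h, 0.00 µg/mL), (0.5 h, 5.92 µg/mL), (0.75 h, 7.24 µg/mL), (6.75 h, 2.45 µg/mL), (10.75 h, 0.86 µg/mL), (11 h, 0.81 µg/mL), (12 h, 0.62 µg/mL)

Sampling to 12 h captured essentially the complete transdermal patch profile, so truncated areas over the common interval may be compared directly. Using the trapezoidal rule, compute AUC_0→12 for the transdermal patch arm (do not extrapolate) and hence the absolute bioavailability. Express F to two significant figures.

Trapezoidal AUC_0→12 (transdermal patch):
  [0→0.5]: (0.00+5.92)/2 × 0.5 = 1.48
  [0.5→0.75]: (5.92+7.24)/2 × 0.25 = 1.645
  [0.75→6.75]: (7.24+2.45)/2 × 6 = 29.07
  [6.75→10.75]: (2.45+0.86)/2 × 4 = 6.62
  [10.75→11]: (0.86+0.81)/2 × 0.25 = 0.20875
  [11→12]: (0.81+0.62)/2 × 1 = 0.715
  Sum = 39.73875 µg/mL·h
F = (AUC_ev/D_ev)/(AUC_iv/D_iv) = (39.73875/25)/(24.7/10) = 1.58955/2.47 = 0.6435

F = 0.64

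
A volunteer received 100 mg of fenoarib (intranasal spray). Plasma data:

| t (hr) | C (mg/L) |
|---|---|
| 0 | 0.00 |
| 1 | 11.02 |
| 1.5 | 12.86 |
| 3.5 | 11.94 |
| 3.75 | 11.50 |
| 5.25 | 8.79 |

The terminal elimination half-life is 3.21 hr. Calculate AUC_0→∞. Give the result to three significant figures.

Trapezoidal AUC_0→5.25:
  [0→1]: (0.00+11.02)/2 × 1 = 5.51
  [1→1.5]: (11.02+12.86)/2 × 0.5 = 5.97
  [1.5→3.5]: (12.86+11.94)/2 × 2 = 24.8
  [3.5→3.75]: (11.94+11.50)/2 × 0.25 = 2.93
  [3.75→5.25]: (11.50+8.79)/2 × 1.5 = 15.2175
  Sum = 54.4275 mg/L·hr
k_e = ln2 / t½ = 0.693147 / 3.21 = 0.2159 hr^-1
Extrapolated tail: C_last / k_e = 8.79 / 0.2159 = 40.713
AUC_0→∞ = 54.4275 + 40.713 = 95.1405 mg/L·hr

AUC = 95.1 mg/L·hr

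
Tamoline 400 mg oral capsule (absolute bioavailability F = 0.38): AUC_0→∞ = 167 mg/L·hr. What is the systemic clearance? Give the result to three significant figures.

CL = 0.910 L/hr

CL = F × Dose / AUC_0→∞
   = 0.38 × 400 / 167 = 0.91018 L/hr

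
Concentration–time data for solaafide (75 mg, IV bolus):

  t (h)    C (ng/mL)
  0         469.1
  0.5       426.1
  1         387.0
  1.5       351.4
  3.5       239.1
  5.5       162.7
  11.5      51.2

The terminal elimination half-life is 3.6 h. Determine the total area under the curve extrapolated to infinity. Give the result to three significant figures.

Trapezoidal AUC_0→11.5:
  [0→0.5]: (469.1+426.1)/2 × 0.5 = 223.8
  [0.5→1]: (426.1+387.0)/2 × 0.5 = 203.275
  [1→1.5]: (387.0+351.4)/2 × 0.5 = 184.6
  [1.5→3.5]: (351.4+239.1)/2 × 2 = 590.5
  [3.5→5.5]: (239.1+162.7)/2 × 2 = 401.8
  [5.5→11.5]: (162.7+51.2)/2 × 6 = 641.7
  Sum = 2245.675 ng/mL·h
k_e = ln2 / t½ = 0.693147 / 3.6 = 0.1925 h^-1
Extrapolated tail: C_last / k_e = 51.2 / 0.1925 = 265.974
AUC_0→∞ = 2245.675 + 265.974 = 2511.649 ng/mL·h

AUC = 2510 ng/mL·h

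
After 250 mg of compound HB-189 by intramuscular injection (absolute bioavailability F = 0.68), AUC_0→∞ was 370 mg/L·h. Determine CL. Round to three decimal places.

CL = 0.459 L/h

CL = F × Dose / AUC_0→∞
   = 0.68 × 250 / 370 = 0.459459 L/h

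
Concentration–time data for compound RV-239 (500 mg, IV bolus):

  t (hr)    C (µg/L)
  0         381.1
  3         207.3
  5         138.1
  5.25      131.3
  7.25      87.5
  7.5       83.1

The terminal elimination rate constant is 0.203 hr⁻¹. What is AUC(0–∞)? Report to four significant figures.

AUC = 1911 µg/L·hr

Trapezoidal AUC_0→7.5:
  [0→3]: (381.1+207.3)/2 × 3 = 882.6
  [3→5]: (207.3+138.1)/2 × 2 = 345.4
  [5→5.25]: (138.1+131.3)/2 × 0.25 = 33.675
  [5.25→7.25]: (131.3+87.5)/2 × 2 = 218.8
  [7.25→7.5]: (87.5+83.1)/2 × 0.25 = 21.325
  Sum = 1501.8 µg/L·hr
Extrapolated tail: C_last / k_e = 83.1 / 0.203 = 409.360
AUC_0→∞ = 1501.8 + 409.360 = 1911.16 µg/L·hr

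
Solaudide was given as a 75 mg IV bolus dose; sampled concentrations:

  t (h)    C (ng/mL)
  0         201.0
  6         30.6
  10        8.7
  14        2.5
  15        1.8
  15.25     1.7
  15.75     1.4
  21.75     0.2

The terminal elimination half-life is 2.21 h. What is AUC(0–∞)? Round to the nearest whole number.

Trapezoidal AUC_0→21.75:
  [0→6]: (201.0+30.6)/2 × 6 = 694.8
  [6→10]: (30.6+8.7)/2 × 4 = 78.6
  [10→14]: (8.7+2.5)/2 × 4 = 22.4
  [14→15]: (2.5+1.8)/2 × 1 = 2.15
  [15→15.25]: (1.8+1.7)/2 × 0.25 = 0.4375
  [15.25→15.75]: (1.7+1.4)/2 × 0.5 = 0.775
  [15.75→21.75]: (1.4+0.2)/2 × 6 = 4.8
  Sum = 803.9625 ng/mL·h
k_e = ln2 / t½ = 0.693147 / 2.21 = 0.3136 h^-1
Extrapolated tail: C_last / k_e = 0.2 / 0.3136 = 0.638
AUC_0→∞ = 803.9625 + 0.638 = 804.6005 ng/mL·h

AUC = 805 ng/mL·h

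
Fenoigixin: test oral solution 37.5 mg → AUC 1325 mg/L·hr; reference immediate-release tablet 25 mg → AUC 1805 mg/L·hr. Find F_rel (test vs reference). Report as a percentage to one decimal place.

F_rel = 48.9%

F_rel = (AUC_test/D_test) / (AUC_ref/D_ref)
      = (1325/37.5) / (1805/25)
      = 35.3333 / 72.2 = 0.4894 = 48.94%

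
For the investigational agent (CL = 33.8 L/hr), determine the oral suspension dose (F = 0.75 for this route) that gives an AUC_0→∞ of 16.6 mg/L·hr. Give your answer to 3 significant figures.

Dose = 748 mg

Dose = CL × AUC_0→∞ / F
     = 33.8 × 16.6 / 0.75 = 748.107 mg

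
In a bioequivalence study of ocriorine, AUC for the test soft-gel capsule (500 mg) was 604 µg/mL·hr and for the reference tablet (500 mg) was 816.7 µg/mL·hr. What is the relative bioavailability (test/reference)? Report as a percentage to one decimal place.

F_rel = (AUC_test/D_test) / (AUC_ref/D_ref)
      = (604/500) / (816.7/500)
      = 1.208 / 1.6334 = 0.7396 = 73.96%

F_rel = 74.0%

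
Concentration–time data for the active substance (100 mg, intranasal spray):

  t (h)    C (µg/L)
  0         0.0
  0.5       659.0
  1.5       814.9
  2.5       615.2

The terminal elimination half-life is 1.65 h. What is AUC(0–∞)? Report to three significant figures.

Trapezoidal AUC_0→2.5:
  [0→0.5]: (0.0+659.0)/2 × 0.5 = 164.75
  [0.5→1.5]: (659.0+814.9)/2 × 1 = 736.95
  [1.5→2.5]: (814.9+615.2)/2 × 1 = 715.05
  Sum = 1616.75 µg/L·h
k_e = ln2 / t½ = 0.693147 / 1.65 = 0.4201 h^-1
Extrapolated tail: C_last / k_e = 615.2 / 0.4201 = 1464.413
AUC_0→∞ = 1616.75 + 1464.413 = 3081.163 µg/L·h

AUC = 3080 µg/L·h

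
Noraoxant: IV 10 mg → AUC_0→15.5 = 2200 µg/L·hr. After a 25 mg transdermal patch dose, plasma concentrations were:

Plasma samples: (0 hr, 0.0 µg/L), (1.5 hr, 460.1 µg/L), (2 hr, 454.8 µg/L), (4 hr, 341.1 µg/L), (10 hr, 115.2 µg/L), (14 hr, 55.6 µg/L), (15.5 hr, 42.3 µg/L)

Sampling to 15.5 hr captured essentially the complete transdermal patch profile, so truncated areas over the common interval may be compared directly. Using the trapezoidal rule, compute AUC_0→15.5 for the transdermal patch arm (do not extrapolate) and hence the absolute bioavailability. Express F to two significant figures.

Trapezoidal AUC_0→15.5 (transdermal patch):
  [0→1.5]: (0.0+460.1)/2 × 1.5 = 345.075
  [1.5→2]: (460.1+454.8)/2 × 0.5 = 228.725
  [2→4]: (454.8+341.1)/2 × 2 = 795.9
  [4→10]: (341.1+115.2)/2 × 6 = 1368.9
  [10→14]: (115.2+55.6)/2 × 4 = 341.6
  [14→15.5]: (55.6+42.3)/2 × 1.5 = 73.425
  Sum = 3153.625 µg/L·hr
F = (AUC_ev/D_ev)/(AUC_iv/D_iv) = (3153.625/25)/(2200/10) = 126.145/220 = 0.5734

F = 0.57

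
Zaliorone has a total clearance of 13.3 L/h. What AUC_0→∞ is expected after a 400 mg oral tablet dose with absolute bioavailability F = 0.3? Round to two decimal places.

AUC = 9.02 mg/L·h

AUC_0→∞ = F × Dose / CL
        = 0.3 × 400 / 13.3 = 9.02256 mg/L·h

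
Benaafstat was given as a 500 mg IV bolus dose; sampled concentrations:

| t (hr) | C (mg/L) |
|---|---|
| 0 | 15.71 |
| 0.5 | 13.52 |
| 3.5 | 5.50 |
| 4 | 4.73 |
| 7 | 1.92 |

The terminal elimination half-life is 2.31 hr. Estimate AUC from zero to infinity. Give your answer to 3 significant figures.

AUC = 54.8 mg/L·hr

Trapezoidal AUC_0→7:
  [0→0.5]: (15.71+13.52)/2 × 0.5 = 7.3075
  [0.5→3.5]: (13.52+5.50)/2 × 3 = 28.53
  [3.5→4]: (5.50+4.73)/2 × 0.5 = 2.5575
  [4→7]: (4.73+1.92)/2 × 3 = 9.975
  Sum = 48.37 mg/L·hr
k_e = ln2 / t½ = 0.693147 / 2.31 = 0.3001 hr^-1
Extrapolated tail: C_last / k_e = 1.92 / 0.3001 = 6.398
AUC_0→∞ = 48.37 + 6.398 = 54.768 mg/L·hr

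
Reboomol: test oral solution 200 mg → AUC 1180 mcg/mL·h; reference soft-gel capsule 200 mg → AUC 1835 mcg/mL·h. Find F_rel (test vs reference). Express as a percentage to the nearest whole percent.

F_rel = (AUC_test/D_test) / (AUC_ref/D_ref)
      = (1180/200) / (1835/200)
      = 5.9 / 9.175 = 0.6431 = 64.31%

F_rel = 64%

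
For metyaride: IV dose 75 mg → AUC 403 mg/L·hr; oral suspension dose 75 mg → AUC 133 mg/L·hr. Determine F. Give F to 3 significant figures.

F = 0.330

F = (AUC_ev / D_ev) / (AUC_iv / D_iv)
  = (133/75) / (403/75)
  = 1.77333 / 5.37333 = 0.3300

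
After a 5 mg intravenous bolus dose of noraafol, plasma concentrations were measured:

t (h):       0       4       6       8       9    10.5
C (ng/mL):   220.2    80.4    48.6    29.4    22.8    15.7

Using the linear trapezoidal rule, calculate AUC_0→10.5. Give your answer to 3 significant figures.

Trapezoidal AUC_0→10.5:
  [0→4]: (220.2+80.4)/2 × 4 = 601.2
  [4→6]: (80.4+48.6)/2 × 2 = 129.0
  [6→8]: (48.6+29.4)/2 × 2 = 78.0
  [8→9]: (29.4+22.8)/2 × 1 = 26.1
  [9→10.5]: (22.8+15.7)/2 × 1.5 = 28.875
  Sum = 863.175 ng/mL·h

AUC = 863 ng/mL·h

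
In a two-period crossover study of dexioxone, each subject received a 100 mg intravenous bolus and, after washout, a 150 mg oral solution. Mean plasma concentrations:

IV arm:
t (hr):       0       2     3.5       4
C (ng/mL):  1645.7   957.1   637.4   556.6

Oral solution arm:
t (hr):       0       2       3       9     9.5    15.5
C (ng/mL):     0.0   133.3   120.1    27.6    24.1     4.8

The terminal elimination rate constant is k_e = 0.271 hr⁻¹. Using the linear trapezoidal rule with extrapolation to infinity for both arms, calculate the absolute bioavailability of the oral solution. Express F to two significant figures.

Trapezoidal AUC_0→4 (IV):
  [0→2]: (1645.7+957.1)/2 × 2 = 2602.8
  [2→3.5]: (957.1+637.4)/2 × 1.5 = 1195.875
  [3.5→4]: (637.4+556.6)/2 × 0.5 = 298.5
  Sum = 4097.175 ng/mL·hr
IV tail: 556.6/0.271 = 2053.875; AUC_iv,0→∞ = 4097.175 + 2053.875 = 6151.05 ng/mL·hr
Trapezoidal AUC_0→15.5 (oral solution):
  [0→2]: (0.0+133.3)/2 × 2 = 133.3
  [2→3]: (133.3+120.1)/2 × 1 = 126.7
  [3→9]: (120.1+27.6)/2 × 6 = 443.1
  [9→9.5]: (27.6+24.1)/2 × 0.5 = 12.925
  [9.5→15.5]: (24.1+4.8)/2 × 6 = 86.7
  Sum = 802.725 ng/mL·hr
oral solution tail: 4.8/0.271 = 17.712; AUC_ev,0→∞ = 802.725 + 17.712 = 820.437 ng/mL·hr
F = (AUC_ev/D_ev)/(AUC_iv/D_iv) = (820.437/150)/(6151.05/100) = 5.46958/61.5105 = 0.0889

F = 0.089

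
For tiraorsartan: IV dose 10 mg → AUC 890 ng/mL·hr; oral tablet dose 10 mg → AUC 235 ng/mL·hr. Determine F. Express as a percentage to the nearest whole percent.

F = 26%

F = (AUC_ev / D_ev) / (AUC_iv / D_iv)
  = (235/10) / (890/10)
  = 23.5 / 89 = 0.2640
  = 26.40%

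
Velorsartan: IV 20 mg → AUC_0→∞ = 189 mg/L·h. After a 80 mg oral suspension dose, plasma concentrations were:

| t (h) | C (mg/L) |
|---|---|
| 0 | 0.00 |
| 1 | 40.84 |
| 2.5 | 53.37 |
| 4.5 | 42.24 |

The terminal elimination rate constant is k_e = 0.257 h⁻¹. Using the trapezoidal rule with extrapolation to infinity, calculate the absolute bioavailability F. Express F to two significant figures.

F = 0.46

Trapezoidal AUC_0→4.5 (oral suspension):
  [0→1]: (0.00+40.84)/2 × 1 = 20.42
  [1→2.5]: (40.84+53.37)/2 × 1.5 = 70.6575
  [2.5→4.5]: (53.37+42.24)/2 × 2 = 95.61
  Sum = 186.6875 mg/L·h
Tail: C_last/k_e = 42.24/0.257 = 164.358
AUC_0→∞ (oral suspension) = 186.6875 + 164.358 = 351.0455 mg/L·h
F = (AUC_ev/D_ev)/(AUC_iv/D_iv) = (351.0455/80)/(189/20) = 4.38807/9.45 = 0.4643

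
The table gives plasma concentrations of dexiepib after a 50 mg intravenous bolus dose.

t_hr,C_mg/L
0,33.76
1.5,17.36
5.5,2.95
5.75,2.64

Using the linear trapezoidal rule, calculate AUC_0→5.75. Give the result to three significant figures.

AUC = 79.7 mg/L·hr

Trapezoidal AUC_0→5.75:
  [0→1.5]: (33.76+17.36)/2 × 1.5 = 38.34
  [1.5→5.5]: (17.36+2.95)/2 × 4 = 40.62
  [5.5→5.75]: (2.95+2.64)/2 × 0.25 = 0.69875
  Sum = 79.65875 mg/L·hr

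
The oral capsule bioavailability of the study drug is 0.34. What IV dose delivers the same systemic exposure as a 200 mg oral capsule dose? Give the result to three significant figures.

D_iv = 68.0 mg

Systemic exposure from an extravascular dose = F × D_ev, so the equivalent IV dose is F × D_ev.
D_iv = F × D_ev = 0.34 × 200 = 68 mg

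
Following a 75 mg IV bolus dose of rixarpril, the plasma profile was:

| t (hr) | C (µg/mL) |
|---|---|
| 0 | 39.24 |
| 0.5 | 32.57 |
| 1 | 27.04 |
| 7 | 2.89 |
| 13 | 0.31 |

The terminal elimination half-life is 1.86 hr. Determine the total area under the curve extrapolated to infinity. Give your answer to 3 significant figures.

AUC = 133 µg/mL·hr

Trapezoidal AUC_0→13:
  [0→0.5]: (39.24+32.57)/2 × 0.5 = 17.9525
  [0.5→1]: (32.57+27.04)/2 × 0.5 = 14.9025
  [1→7]: (27.04+2.89)/2 × 6 = 89.79
  [7→13]: (2.89+0.31)/2 × 6 = 9.6
  Sum = 132.245 µg/mL·hr
k_e = ln2 / t½ = 0.693147 / 1.86 = 0.3727 hr^-1
Extrapolated tail: C_last / k_e = 0.31 / 0.3727 = 0.832
AUC_0→∞ = 132.245 + 0.832 = 133.077 µg/mL·hr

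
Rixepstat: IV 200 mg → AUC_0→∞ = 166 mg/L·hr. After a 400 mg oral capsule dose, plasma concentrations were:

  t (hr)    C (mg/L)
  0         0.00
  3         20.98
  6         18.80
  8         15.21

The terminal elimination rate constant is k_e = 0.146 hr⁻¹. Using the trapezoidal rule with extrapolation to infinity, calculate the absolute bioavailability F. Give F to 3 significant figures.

F = 0.691

Trapezoidal AUC_0→8 (oral capsule):
  [0→3]: (0.00+20.98)/2 × 3 = 31.47
  [3→6]: (20.98+18.80)/2 × 3 = 59.67
  [6→8]: (18.80+15.21)/2 × 2 = 34.01
  Sum = 125.15 mg/L·hr
Tail: C_last/k_e = 15.21/0.146 = 104.178
AUC_0→∞ (oral capsule) = 125.15 + 104.178 = 229.328 mg/L·hr
F = (AUC_ev/D_ev)/(AUC_iv/D_iv) = (229.328/400)/(166/200) = 0.57332/0.83 = 0.6907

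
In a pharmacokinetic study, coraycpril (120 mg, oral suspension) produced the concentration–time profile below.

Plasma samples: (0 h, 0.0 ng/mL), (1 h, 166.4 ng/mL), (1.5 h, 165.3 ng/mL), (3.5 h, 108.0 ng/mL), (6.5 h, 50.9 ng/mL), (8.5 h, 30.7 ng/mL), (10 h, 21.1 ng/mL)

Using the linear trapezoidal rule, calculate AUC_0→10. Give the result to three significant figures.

AUC = 798 ng/mL·h

Trapezoidal AUC_0→10:
  [0→1]: (0.0+166.4)/2 × 1 = 83.2
  [1→1.5]: (166.4+165.3)/2 × 0.5 = 82.925
  [1.5→3.5]: (165.3+108.0)/2 × 2 = 273.3
  [3.5→6.5]: (108.0+50.9)/2 × 3 = 238.35
  [6.5→8.5]: (50.9+30.7)/2 × 2 = 81.6
  [8.5→10]: (30.7+21.1)/2 × 1.5 = 38.85
  Sum = 798.225 ng/mL·h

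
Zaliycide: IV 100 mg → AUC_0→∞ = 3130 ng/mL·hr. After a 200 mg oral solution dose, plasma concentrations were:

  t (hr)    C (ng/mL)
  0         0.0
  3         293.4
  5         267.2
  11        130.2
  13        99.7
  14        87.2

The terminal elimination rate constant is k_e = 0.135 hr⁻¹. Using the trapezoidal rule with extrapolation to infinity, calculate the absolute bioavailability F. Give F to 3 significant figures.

F = 0.505

Trapezoidal AUC_0→14 (oral solution):
  [0→3]: (0.0+293.4)/2 × 3 = 440.1
  [3→5]: (293.4+267.2)/2 × 2 = 560.6
  [5→11]: (267.2+130.2)/2 × 6 = 1192.2
  [11→13]: (130.2+99.7)/2 × 2 = 229.9
  [13→14]: (99.7+87.2)/2 × 1 = 93.45
  Sum = 2516.25 ng/mL·hr
Tail: C_last/k_e = 87.2/0.135 = 645.926
AUC_0→∞ (oral solution) = 2516.25 + 645.926 = 3162.176 ng/mL·hr
F = (AUC_ev/D_ev)/(AUC_iv/D_iv) = (3162.176/200)/(3130/100) = 15.81088/31.3 = 0.5051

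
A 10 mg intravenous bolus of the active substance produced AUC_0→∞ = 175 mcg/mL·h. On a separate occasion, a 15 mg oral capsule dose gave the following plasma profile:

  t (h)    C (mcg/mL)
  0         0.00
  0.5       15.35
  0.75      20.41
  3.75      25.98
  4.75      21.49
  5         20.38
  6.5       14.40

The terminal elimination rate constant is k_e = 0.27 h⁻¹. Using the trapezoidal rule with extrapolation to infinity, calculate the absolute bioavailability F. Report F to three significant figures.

Trapezoidal AUC_0→6.5 (oral capsule):
  [0→0.5]: (0.00+15.35)/2 × 0.5 = 3.8375
  [0.5→0.75]: (15.35+20.41)/2 × 0.25 = 4.47
  [0.75→3.75]: (20.41+25.98)/2 × 3 = 69.585
  [3.75→4.75]: (25.98+21.49)/2 × 1 = 23.735
  [4.75→5]: (21.49+20.38)/2 × 0.25 = 5.23375
  [5→6.5]: (20.38+14.40)/2 × 1.5 = 26.085
  Sum = 132.94625 mcg/mL·h
Tail: C_last/k_e = 14.40/0.27 = 53.333
AUC_0→∞ (oral capsule) = 132.94625 + 53.333 = 186.27925 mcg/mL·h
F = (AUC_ev/D_ev)/(AUC_iv/D_iv) = (186.27925/15)/(175/10) = 12.4186/17.5 = 0.7096

F = 0.710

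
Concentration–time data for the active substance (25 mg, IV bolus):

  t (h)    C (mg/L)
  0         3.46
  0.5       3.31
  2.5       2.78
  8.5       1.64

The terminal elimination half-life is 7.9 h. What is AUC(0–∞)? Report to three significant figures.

Trapezoidal AUC_0→8.5:
  [0→0.5]: (3.46+3.31)/2 × 0.5 = 1.6925
  [0.5→2.5]: (3.31+2.78)/2 × 2 = 6.09
  [2.5→8.5]: (2.78+1.64)/2 × 6 = 13.26
  Sum = 21.0425 mg/L·h
k_e = ln2 / t½ = 0.693147 / 7.9 = 0.0877 h^-1
Extrapolated tail: C_last / k_e = 1.64 / 0.0877 = 18.700
AUC_0→∞ = 21.0425 + 18.700 = 39.7425 mg/L·h

AUC = 39.7 mg/L·h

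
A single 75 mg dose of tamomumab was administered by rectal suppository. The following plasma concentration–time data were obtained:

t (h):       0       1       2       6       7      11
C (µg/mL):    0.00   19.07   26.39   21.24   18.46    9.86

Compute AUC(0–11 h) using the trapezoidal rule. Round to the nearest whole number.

Trapezoidal AUC_0→11:
  [0→1]: (0.00+19.07)/2 × 1 = 9.535
  [1→2]: (19.07+26.39)/2 × 1 = 22.73
  [2→6]: (26.39+21.24)/2 × 4 = 95.26
  [6→7]: (21.24+18.46)/2 × 1 = 19.85
  [7→11]: (18.46+9.86)/2 × 4 = 56.64
  Sum = 204.015 µg/mL·h

AUC = 204 µg/mL·h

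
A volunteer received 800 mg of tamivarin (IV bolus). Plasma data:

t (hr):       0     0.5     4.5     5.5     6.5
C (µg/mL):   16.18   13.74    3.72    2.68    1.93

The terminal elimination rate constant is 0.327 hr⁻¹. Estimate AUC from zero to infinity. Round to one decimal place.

AUC = 53.8 µg/mL·hr

Trapezoidal AUC_0→6.5:
  [0→0.5]: (16.18+13.74)/2 × 0.5 = 7.48
  [0.5→4.5]: (13.74+3.72)/2 × 4 = 34.92
  [4.5→5.5]: (3.72+2.68)/2 × 1 = 3.2
  [5.5→6.5]: (2.68+1.93)/2 × 1 = 2.305
  Sum = 47.905 µg/mL·hr
Extrapolated tail: C_last / k_e = 1.93 / 0.327 = 5.902
AUC_0→∞ = 47.905 + 5.902 = 53.807 µg/mL·hr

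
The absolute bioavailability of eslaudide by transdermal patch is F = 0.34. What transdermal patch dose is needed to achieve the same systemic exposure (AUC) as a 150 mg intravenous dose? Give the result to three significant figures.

D_transdermal = 441 mg

For equal systemic exposure: F × D_ev = D_iv
D_ev = D_iv / F = 150 / 0.34 = 441.176 mg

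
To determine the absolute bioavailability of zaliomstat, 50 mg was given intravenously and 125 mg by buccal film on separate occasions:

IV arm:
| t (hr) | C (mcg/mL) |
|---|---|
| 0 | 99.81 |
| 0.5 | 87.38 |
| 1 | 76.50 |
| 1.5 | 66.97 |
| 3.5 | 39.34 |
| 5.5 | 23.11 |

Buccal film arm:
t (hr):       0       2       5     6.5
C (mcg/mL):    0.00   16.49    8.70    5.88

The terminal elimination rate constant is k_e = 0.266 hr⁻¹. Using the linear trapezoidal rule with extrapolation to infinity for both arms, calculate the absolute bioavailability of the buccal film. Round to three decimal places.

Trapezoidal AUC_0→5.5 (IV):
  [0→0.5]: (99.81+87.38)/2 × 0.5 = 46.7975
  [0.5→1]: (87.38+76.50)/2 × 0.5 = 40.97
  [1→1.5]: (76.50+66.97)/2 × 0.5 = 35.8675
  [1.5→3.5]: (66.97+39.34)/2 × 2 = 106.31
  [3.5→5.5]: (39.34+23.11)/2 × 2 = 62.45
  Sum = 292.395 mcg/mL·hr
IV tail: 23.11/0.266 = 86.880; AUC_iv,0→∞ = 292.395 + 86.880 = 379.275 mcg/mL·hr
Trapezoidal AUC_0→6.5 (buccal film):
  [0→2]: (0.00+16.49)/2 × 2 = 16.49
  [2→5]: (16.49+8.70)/2 × 3 = 37.785
  [5→6.5]: (8.70+5.88)/2 × 1.5 = 10.935
  Sum = 65.21 mcg/mL·hr
buccal film tail: 5.88/0.266 = 22.105; AUC_ev,0→∞ = 65.21 + 22.105 = 87.315 mcg/mL·hr
F = (AUC_ev/D_ev)/(AUC_iv/D_iv) = (87.315/125)/(379.275/50) = 0.69852/7.5855 = 0.0921

F = 0.092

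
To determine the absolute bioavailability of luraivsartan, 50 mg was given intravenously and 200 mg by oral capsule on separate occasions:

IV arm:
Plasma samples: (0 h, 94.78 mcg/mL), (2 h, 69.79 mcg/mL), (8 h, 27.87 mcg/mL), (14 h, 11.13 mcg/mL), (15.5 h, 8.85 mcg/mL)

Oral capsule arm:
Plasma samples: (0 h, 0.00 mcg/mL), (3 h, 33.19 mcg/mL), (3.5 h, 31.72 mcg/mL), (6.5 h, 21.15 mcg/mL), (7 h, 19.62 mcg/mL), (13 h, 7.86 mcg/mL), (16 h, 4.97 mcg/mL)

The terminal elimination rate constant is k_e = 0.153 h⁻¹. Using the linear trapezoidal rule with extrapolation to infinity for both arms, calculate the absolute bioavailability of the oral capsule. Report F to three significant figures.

F = 0.112

Trapezoidal AUC_0→15.5 (IV):
  [0→2]: (94.78+69.79)/2 × 2 = 164.57
  [2→8]: (69.79+27.87)/2 × 6 = 292.98
  [8→14]: (27.87+11.13)/2 × 6 = 117.0
  [14→15.5]: (11.13+8.85)/2 × 1.5 = 14.985
  Sum = 589.535 mcg/mL·h
IV tail: 8.85/0.153 = 57.843; AUC_iv,0→∞ = 589.535 + 57.843 = 647.378 mcg/mL·h
Trapezoidal AUC_0→16 (oral capsule):
  [0→3]: (0.00+33.19)/2 × 3 = 49.785
  [3→3.5]: (33.19+31.72)/2 × 0.5 = 16.2275
  [3.5→6.5]: (31.72+21.15)/2 × 3 = 79.305
  [6.5→7]: (21.15+19.62)/2 × 0.5 = 10.1925
  [7→13]: (19.62+7.86)/2 × 6 = 82.44
  [13→16]: (7.86+4.97)/2 × 3 = 19.245
  Sum = 257.195 mcg/mL·h
oral capsule tail: 4.97/0.153 = 32.484; AUC_ev,0→∞ = 257.195 + 32.484 = 289.679 mcg/mL·h
F = (AUC_ev/D_ev)/(AUC_iv/D_iv) = (289.679/200)/(647.378/50) = 1.448395/12.94756 = 0.1119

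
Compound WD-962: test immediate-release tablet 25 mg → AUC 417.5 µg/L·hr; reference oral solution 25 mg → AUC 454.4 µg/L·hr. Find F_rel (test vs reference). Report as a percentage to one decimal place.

F_rel = 91.9%

F_rel = (AUC_test/D_test) / (AUC_ref/D_ref)
      = (417.5/25) / (454.4/25)
      = 16.7 / 18.176 = 0.9188 = 91.88%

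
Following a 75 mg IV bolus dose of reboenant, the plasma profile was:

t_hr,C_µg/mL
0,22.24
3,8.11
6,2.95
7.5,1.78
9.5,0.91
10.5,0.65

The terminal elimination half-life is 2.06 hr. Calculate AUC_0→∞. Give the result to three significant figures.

AUC = 71.1 µg/mL·hr

Trapezoidal AUC_0→10.5:
  [0→3]: (22.24+8.11)/2 × 3 = 45.525
  [3→6]: (8.11+2.95)/2 × 3 = 16.59
  [6→7.5]: (2.95+1.78)/2 × 1.5 = 3.5475
  [7.5→9.5]: (1.78+0.91)/2 × 2 = 2.69
  [9.5→10.5]: (0.91+0.65)/2 × 1 = 0.78
  Sum = 69.1325 µg/mL·hr
k_e = ln2 / t½ = 0.693147 / 2.06 = 0.3365 hr^-1
Extrapolated tail: C_last / k_e = 0.65 / 0.3365 = 1.932
AUC_0→∞ = 69.1325 + 1.932 = 71.0645 µg/mL·hr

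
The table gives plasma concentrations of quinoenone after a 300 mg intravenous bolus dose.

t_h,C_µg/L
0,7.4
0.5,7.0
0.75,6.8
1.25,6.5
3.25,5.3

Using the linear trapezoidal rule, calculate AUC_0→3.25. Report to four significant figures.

Trapezoidal AUC_0→3.25:
  [0→0.5]: (7.4+7.0)/2 × 0.5 = 3.6
  [0.5→0.75]: (7.0+6.8)/2 × 0.25 = 1.725
  [0.75→1.25]: (6.8+6.5)/2 × 0.5 = 3.325
  [1.25→3.25]: (6.5+5.3)/2 × 2 = 11.8
  Sum = 20.45 µg/L·h

AUC = 20.45 µg/L·h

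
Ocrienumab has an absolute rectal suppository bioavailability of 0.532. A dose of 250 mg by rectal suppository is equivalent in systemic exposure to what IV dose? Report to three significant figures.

D_iv = 133 mg

Systemic exposure from an extravascular dose = F × D_ev, so the equivalent IV dose is F × D_ev.
D_iv = F × D_ev = 0.532 × 250 = 133 mg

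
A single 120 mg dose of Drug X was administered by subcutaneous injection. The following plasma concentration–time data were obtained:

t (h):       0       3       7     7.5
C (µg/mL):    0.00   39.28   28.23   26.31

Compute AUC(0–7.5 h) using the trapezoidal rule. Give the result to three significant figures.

AUC = 208 µg/mL·h

Trapezoidal AUC_0→7.5:
  [0→3]: (0.00+39.28)/2 × 3 = 58.92
  [3→7]: (39.28+28.23)/2 × 4 = 135.02
  [7→7.5]: (28.23+26.31)/2 × 0.5 = 13.635
  Sum = 207.575 µg/mL·h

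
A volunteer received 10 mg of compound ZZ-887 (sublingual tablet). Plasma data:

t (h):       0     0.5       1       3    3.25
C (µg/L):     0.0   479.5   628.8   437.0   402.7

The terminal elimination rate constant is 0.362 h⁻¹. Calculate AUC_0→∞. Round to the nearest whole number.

Trapezoidal AUC_0→3.25:
  [0→0.5]: (0.0+479.5)/2 × 0.5 = 119.875
  [0.5→1]: (479.5+628.8)/2 × 0.5 = 277.075
  [1→3]: (628.8+437.0)/2 × 2 = 1065.8
  [3→3.25]: (437.0+402.7)/2 × 0.25 = 104.9625
  Sum = 1567.7125 µg/L·h
Extrapolated tail: C_last / k_e = 402.7 / 0.362 = 1112.431
AUC_0→∞ = 1567.7125 + 1112.431 = 2680.1435 µg/L·h

AUC = 2680 µg/L·h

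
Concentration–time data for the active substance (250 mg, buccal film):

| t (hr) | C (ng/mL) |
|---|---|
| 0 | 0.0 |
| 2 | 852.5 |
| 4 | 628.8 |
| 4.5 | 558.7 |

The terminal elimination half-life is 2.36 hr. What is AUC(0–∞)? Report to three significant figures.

Trapezoidal AUC_0→4.5:
  [0→2]: (0.0+852.5)/2 × 2 = 852.5
  [2→4]: (852.5+628.8)/2 × 2 = 1481.3
  [4→4.5]: (628.8+558.7)/2 × 0.5 = 296.875
  Sum = 2630.675 ng/mL·hr
k_e = ln2 / t½ = 0.693147 / 2.36 = 0.2937 hr^-1
Extrapolated tail: C_last / k_e = 558.7 / 0.2937 = 1902.281
AUC_0→∞ = 2630.675 + 1902.281 = 4532.956 ng/mL·hr

AUC = 4530 ng/mL·hr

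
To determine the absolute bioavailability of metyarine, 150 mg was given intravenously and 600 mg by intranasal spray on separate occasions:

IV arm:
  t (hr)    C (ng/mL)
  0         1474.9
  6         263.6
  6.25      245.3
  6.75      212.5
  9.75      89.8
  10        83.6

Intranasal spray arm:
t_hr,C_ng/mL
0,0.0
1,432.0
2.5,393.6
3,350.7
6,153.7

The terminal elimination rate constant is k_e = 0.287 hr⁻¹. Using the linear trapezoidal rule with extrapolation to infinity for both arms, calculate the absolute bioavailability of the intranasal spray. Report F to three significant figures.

Trapezoidal AUC_0→10 (IV):
  [0→6]: (1474.9+263.6)/2 × 6 = 5215.5
  [6→6.25]: (263.6+245.3)/2 × 0.25 = 63.6125
  [6.25→6.75]: (245.3+212.5)/2 × 0.5 = 114.45
  [6.75→9.75]: (212.5+89.8)/2 × 3 = 453.45
  [9.75→10]: (89.8+83.6)/2 × 0.25 = 21.675
  Sum = 5868.6875 ng/mL·hr
IV tail: 83.6/0.287 = 291.289; AUC_iv,0→∞ = 5868.6875 + 291.289 = 6159.9765 ng/mL·hr
Trapezoidal AUC_0→6 (intranasal spray):
  [0→1]: (0.0+432.0)/2 × 1 = 216.0
  [1→2.5]: (432.0+393.6)/2 × 1.5 = 619.2
  [2.5→3]: (393.6+350.7)/2 × 0.5 = 186.075
  [3→6]: (350.7+153.7)/2 × 3 = 756.6
  Sum = 1777.875 ng/mL·hr
intranasal spray tail: 153.7/0.287 = 535.540; AUC_ev,0→∞ = 1777.875 + 535.540 = 2313.415 ng/mL·hr
F = (AUC_ev/D_ev)/(AUC_iv/D_iv) = (2313.415/600)/(6159.9765/150) = 3.85569/41.06651 = 0.0939

F = 0.0939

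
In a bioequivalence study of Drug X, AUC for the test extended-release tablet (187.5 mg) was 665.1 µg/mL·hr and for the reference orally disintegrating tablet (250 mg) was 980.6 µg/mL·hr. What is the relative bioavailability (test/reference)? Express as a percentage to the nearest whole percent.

F_rel = (AUC_test/D_test) / (AUC_ref/D_ref)
      = (665.1/187.5) / (980.6/250)
      = 3.5472 / 3.9224 = 0.9043 = 90.43%

F_rel = 90%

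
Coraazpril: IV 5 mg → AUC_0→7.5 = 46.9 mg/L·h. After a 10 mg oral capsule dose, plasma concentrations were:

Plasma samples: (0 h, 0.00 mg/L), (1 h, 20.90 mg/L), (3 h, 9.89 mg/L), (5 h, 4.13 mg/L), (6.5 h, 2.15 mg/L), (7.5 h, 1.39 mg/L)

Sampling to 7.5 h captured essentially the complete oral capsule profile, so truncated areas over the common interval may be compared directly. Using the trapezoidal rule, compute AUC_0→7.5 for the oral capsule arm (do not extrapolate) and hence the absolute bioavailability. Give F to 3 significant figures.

F = 0.658

Trapezoidal AUC_0→7.5 (oral capsule):
  [0→1]: (0.00+20.90)/2 × 1 = 10.45
  [1→3]: (20.90+9.89)/2 × 2 = 30.79
  [3→5]: (9.89+4.13)/2 × 2 = 14.02
  [5→6.5]: (4.13+2.15)/2 × 1.5 = 4.71
  [6.5→7.5]: (2.15+1.39)/2 × 1 = 1.77
  Sum = 61.74 mg/L·h
F = (AUC_ev/D_ev)/(AUC_iv/D_iv) = (61.74/10)/(46.9/5) = 6.174/9.38 = 0.6582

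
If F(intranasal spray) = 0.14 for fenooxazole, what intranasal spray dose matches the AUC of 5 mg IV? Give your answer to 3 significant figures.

D_intranasal = 35.7 mg

For equal systemic exposure: F × D_ev = D_iv
D_ev = D_iv / F = 5 / 0.14 = 35.7143 mg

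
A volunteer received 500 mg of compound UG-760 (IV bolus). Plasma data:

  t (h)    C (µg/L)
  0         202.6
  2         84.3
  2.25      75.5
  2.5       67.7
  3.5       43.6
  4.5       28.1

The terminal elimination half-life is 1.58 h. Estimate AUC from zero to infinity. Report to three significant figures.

Trapezoidal AUC_0→4.5:
  [0→2]: (202.6+84.3)/2 × 2 = 286.9
  [2→2.25]: (84.3+75.5)/2 × 0.25 = 19.975
  [2.25→2.5]: (75.5+67.7)/2 × 0.25 = 17.9
  [2.5→3.5]: (67.7+43.6)/2 × 1 = 55.65
  [3.5→4.5]: (43.6+28.1)/2 × 1 = 35.85
  Sum = 416.275 µg/L·h
k_e = ln2 / t½ = 0.693147 / 1.58 = 0.4387 h^-1
Extrapolated tail: C_last / k_e = 28.1 / 0.4387 = 64.053
AUC_0→∞ = 416.275 + 64.053 = 480.328 µg/L·h

AUC = 480 µg/L·h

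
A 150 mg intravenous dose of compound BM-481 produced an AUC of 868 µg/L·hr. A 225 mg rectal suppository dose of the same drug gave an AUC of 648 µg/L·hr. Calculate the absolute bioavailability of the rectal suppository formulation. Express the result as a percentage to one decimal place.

F = 49.8%

F = (AUC_ev / D_ev) / (AUC_iv / D_iv)
  = (648/225) / (868/150)
  = 2.88 / 5.78667 = 0.4977
  = 49.77%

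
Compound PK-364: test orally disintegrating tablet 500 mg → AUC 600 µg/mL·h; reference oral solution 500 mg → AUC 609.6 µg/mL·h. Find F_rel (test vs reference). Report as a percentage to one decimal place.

F_rel = 98.4%

F_rel = (AUC_test/D_test) / (AUC_ref/D_ref)
      = (600/500) / (609.6/500)
      = 1.2 / 1.2192 = 0.9843 = 98.43%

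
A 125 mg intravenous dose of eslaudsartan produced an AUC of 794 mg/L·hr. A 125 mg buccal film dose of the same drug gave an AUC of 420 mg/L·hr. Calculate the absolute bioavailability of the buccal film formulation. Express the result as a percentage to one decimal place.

F = (AUC_ev / D_ev) / (AUC_iv / D_iv)
  = (420/125) / (794/125)
  = 3.36 / 6.352 = 0.5290
  = 52.90%

F = 52.9%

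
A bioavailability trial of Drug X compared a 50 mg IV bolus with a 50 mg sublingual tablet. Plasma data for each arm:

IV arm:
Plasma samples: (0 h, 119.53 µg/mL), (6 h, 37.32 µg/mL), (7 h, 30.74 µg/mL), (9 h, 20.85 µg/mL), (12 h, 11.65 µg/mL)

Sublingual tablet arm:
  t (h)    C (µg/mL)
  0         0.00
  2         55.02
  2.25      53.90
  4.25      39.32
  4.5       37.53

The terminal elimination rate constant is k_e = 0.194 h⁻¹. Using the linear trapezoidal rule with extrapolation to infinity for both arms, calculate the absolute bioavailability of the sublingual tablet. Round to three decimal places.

F = 0.549

Trapezoidal AUC_0→12 (IV):
  [0→6]: (119.53+37.32)/2 × 6 = 470.55
  [6→7]: (37.32+30.74)/2 × 1 = 34.03
  [7→9]: (30.74+20.85)/2 × 2 = 51.59
  [9→12]: (20.85+11.65)/2 × 3 = 48.75
  Sum = 604.92 µg/mL·h
IV tail: 11.65/0.194 = 60.052; AUC_iv,0→∞ = 604.92 + 60.052 = 664.972 µg/mL·h
Trapezoidal AUC_0→4.5 (sublingual tablet):
  [0→2]: (0.00+55.02)/2 × 2 = 55.02
  [2→2.25]: (55.02+53.90)/2 × 0.25 = 13.615
  [2.25→4.25]: (53.90+39.32)/2 × 2 = 93.22
  [4.25→4.5]: (39.32+37.53)/2 × 0.25 = 9.60625
  Sum = 171.46125 µg/mL·h
sublingual tablet tail: 37.53/0.194 = 193.454; AUC_ev,0→∞ = 171.46125 + 193.454 = 364.91525 µg/mL·h
F = (AUC_ev/D_ev)/(AUC_iv/D_iv) = (364.91525/50)/(664.972/50) = 7.298305/13.29944 = 0.5488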